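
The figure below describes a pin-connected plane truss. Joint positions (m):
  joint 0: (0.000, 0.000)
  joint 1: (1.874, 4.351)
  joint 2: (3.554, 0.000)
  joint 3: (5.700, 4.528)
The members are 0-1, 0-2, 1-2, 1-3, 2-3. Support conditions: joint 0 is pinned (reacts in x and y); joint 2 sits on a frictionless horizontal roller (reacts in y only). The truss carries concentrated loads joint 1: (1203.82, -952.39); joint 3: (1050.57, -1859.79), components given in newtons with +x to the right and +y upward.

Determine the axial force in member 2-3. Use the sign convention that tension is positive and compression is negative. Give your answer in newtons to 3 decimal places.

-2159.216

N=4 nodes, M=5 members, R=3 reactions → 2N=8, M+R=8
member 0 (0-1): L=4.7374, (cx,cy)=(0.3956,0.9184)
member 1 (0-2): L=3.5540, (cx,cy)=(1.0000,0.0000)
member 2 (1-2): L=4.6641, (cx,cy)=(0.3602,-0.9329)
member 3 (1-3): L=3.8301, (cx,cy)=(0.9989,0.0462)
member 4 (2-3): L=5.0108, (cx,cy)=(0.4283,0.9036)
solve A·x = −loads:
  F[0-1] = +3794.5661 N (tension)
  F[0-2] = +753.3561 N (tension)
  F[1-2] = -4658.7859 N (compression)
  F[1-3] = +1977.4212 N (tension)
  F[2-3] = -2159.2165 N (compression)
  Rx@0 = -2254.3900 N
  Ry@0 = -3485.0579 N
  Ry@2 = +6297.2379 N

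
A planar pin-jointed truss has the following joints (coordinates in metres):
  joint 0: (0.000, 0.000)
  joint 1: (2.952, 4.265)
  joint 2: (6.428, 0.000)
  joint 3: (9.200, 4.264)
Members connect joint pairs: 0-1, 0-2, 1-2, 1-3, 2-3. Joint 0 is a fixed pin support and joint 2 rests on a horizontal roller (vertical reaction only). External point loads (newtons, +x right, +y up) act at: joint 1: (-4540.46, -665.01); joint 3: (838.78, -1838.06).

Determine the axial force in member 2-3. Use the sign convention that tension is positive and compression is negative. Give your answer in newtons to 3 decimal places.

-2191.934

N=4 nodes, M=5 members, R=3 reactions → 2N=8, M+R=8
member 0 (0-1): L=5.1870, (cx,cy)=(0.5691,0.8223)
member 1 (0-2): L=6.4280, (cx,cy)=(1.0000,0.0000)
member 2 (1-2): L=5.5021, (cx,cy)=(0.6318,-0.7752)
member 3 (1-3): L=6.2480, (cx,cy)=(1.0000,-0.0002)
member 4 (2-3): L=5.0858, (cx,cy)=(0.5450,0.8384)
solve A·x = −loads:
  F[0-1] = -2460.5226 N (compression)
  F[0-2] = -2301.3480 N (compression)
  F[1-2] = +1751.6853 N (tension)
  F[1-3] = +2033.4799 N (tension)
  F[2-3] = -2191.9343 N (compression)
  Rx@0 = +3701.6800 N
  Ry@0 = +2023.1762 N
  Ry@2 = +479.8938 N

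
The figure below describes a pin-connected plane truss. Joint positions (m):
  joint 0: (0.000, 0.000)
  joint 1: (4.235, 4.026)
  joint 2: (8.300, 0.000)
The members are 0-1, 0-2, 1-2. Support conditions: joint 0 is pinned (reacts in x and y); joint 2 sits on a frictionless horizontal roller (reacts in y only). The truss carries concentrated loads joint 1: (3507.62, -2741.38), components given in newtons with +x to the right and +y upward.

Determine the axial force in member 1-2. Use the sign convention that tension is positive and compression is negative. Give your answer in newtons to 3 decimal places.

N=3 nodes, M=3 members, R=3 reactions → 2N=6, M+R=6
member 0 (0-1): L=5.8433, (cx,cy)=(0.7248,0.6890)
member 1 (0-2): L=8.3000, (cx,cy)=(1.0000,0.0000)
member 2 (1-2): L=5.7213, (cx,cy)=(0.7105,-0.7037)
solve A·x = −loads:
  F[0-1] = +520.7446 N (tension)
  F[0-2] = +3130.2028 N (tension)
  F[1-2] = -4405.5910 N (compression)
  Rx@0 = -3507.6200 N
  Ry@0 = -358.7914 N
  Ry@2 = +3100.1714 N

-4405.591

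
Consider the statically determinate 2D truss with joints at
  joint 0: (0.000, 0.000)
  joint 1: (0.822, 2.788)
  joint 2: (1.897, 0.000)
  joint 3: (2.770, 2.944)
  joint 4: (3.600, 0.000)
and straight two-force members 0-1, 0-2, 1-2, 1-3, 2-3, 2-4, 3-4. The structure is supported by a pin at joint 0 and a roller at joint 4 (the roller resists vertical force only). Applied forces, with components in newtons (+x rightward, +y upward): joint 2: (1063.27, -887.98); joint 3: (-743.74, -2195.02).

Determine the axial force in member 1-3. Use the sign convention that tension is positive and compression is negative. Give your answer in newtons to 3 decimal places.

-1015.969

N=5 nodes, M=7 members, R=3 reactions → 2N=10, M+R=10
member 0 (0-1): L=2.9067, (cx,cy)=(0.2828,0.9592)
member 1 (0-2): L=1.8970, (cx,cy)=(1.0000,0.0000)
member 2 (1-2): L=2.9881, (cx,cy)=(0.3598,-0.9330)
member 3 (1-3): L=1.9542, (cx,cy)=(0.9968,0.0798)
member 4 (2-3): L=3.0707, (cx,cy)=(0.2843,0.9587)
member 5 (2-4): L=1.7030, (cx,cy)=(1.0000,0.0000)
member 6 (3-4): L=3.0588, (cx,cy)=(0.2714,-0.9625)
solve A·x = −loads:
  F[0-1] = -1599.6513 N (compression)
  F[0-2] = +771.9107 N (tension)
  F[1-2] = +1557.5381 N (tension)
  F[1-3] = -1015.9688 N (compression)
  F[2-3] = -589.6001 N (compression)
  F[2-4] = +436.6093 N (tension)
  F[3-4] = -1609.0178 N (compression)
  Rx@0 = -319.5300 N
  Ry@0 = +1534.3520 N
  Ry@4 = +1548.6480 N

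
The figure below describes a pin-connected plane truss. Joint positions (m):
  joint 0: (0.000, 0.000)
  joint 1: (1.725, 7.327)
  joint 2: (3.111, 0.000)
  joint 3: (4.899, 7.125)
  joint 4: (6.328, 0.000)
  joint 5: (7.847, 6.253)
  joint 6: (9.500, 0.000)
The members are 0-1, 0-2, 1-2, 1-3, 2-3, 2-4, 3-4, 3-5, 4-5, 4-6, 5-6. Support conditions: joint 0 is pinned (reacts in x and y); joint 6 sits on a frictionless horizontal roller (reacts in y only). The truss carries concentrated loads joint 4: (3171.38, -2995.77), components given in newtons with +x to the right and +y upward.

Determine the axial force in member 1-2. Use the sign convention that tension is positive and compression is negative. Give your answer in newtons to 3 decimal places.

N=7 nodes, M=11 members, R=3 reactions → 2N=14, M+R=14
member 0 (0-1): L=7.5273, (cx,cy)=(0.2292,0.9734)
member 1 (0-2): L=3.1110, (cx,cy)=(1.0000,0.0000)
member 2 (1-2): L=7.4569, (cx,cy)=(0.1859,-0.9826)
member 3 (1-3): L=3.1804, (cx,cy)=(0.9980,-0.0635)
member 4 (2-3): L=7.3459, (cx,cy)=(0.2434,0.9699)
member 5 (2-4): L=3.2170, (cx,cy)=(1.0000,0.0000)
member 6 (3-4): L=7.2669, (cx,cy)=(0.1966,-0.9805)
member 7 (3-5): L=3.0743, (cx,cy)=(0.9589,-0.2836)
member 8 (4-5): L=6.4349, (cx,cy)=(0.2361,0.9717)
member 9 (4-6): L=3.1720, (cx,cy)=(1.0000,0.0000)
member 10 (5-6): L=6.4678, (cx,cy)=(0.2556,-0.9668)
solve A·x = −loads:
  F[0-1] = -1027.6193 N (compression)
  F[0-2] = +3406.8746 N (tension)
  F[1-2] = +1045.8547 N (tension)
  F[1-3] = -430.7544 N (compression)
  F[2-3] = -1059.4939 N (compression)
  F[2-4] = +3859.1459 N (tension)
  F[3-4] = +1305.1046 N (tension)
  F[3-5] = -984.8575 N (compression)
  F[4-5] = +1766.0587 N (tension)
  F[4-6] = +527.5161 N (tension)
  F[5-6] = -2064.0461 N (compression)
  Rx@0 = -3171.3800 N
  Ry@0 = +1000.2718 N
  Ry@6 = +1995.4982 N

1045.855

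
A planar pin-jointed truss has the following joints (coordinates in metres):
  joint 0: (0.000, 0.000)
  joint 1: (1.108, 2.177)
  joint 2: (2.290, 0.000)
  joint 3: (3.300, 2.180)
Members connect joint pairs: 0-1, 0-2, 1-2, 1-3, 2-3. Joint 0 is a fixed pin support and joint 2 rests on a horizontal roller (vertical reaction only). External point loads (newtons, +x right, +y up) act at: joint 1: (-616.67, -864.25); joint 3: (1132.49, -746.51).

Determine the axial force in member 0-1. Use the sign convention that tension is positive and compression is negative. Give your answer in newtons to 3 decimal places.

N=4 nodes, M=5 members, R=3 reactions → 2N=8, M+R=8
member 0 (0-1): L=2.4427, (cx,cy)=(0.4536,0.8912)
member 1 (0-2): L=2.2900, (cx,cy)=(1.0000,0.0000)
member 2 (1-2): L=2.4772, (cx,cy)=(0.4772,-0.8788)
member 3 (1-3): L=2.1920, (cx,cy)=(1.0000,0.0014)
member 4 (2-3): L=2.4026, (cx,cy)=(0.4204,0.9073)
solve A·x = −loads:
  F[0-1] = +420.7851 N (tension)
  F[0-2] = +324.9568 N (tension)
  F[1-2] = -1407.8360 N (compression)
  F[1-3] = +1479.2895 N (tension)
  F[2-3] = -824.9685 N (compression)
  Rx@0 = -515.8200 N
  Ry@0 = -375.0084 N
  Ry@2 = +1985.7684 N

420.785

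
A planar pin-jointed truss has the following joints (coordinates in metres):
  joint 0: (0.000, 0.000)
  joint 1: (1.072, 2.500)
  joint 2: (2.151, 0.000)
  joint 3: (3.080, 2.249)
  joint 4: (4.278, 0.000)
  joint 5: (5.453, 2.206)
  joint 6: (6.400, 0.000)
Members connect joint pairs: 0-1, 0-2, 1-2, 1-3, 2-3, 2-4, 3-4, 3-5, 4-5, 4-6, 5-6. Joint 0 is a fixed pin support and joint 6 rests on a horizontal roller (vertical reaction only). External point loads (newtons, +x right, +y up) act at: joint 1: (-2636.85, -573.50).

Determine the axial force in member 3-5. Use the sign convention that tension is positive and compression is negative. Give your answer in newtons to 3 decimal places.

889.953

N=7 nodes, M=11 members, R=3 reactions → 2N=14, M+R=14
member 0 (0-1): L=2.7201, (cx,cy)=(0.3941,0.9191)
member 1 (0-2): L=2.1510, (cx,cy)=(1.0000,0.0000)
member 2 (1-2): L=2.7229, (cx,cy)=(0.3963,-0.9181)
member 3 (1-3): L=2.0236, (cx,cy)=(0.9923,-0.1240)
member 4 (2-3): L=2.4333, (cx,cy)=(0.3818,0.9243)
member 5 (2-4): L=2.1270, (cx,cy)=(1.0000,0.0000)
member 6 (3-4): L=2.5482, (cx,cy)=(0.4701,-0.8826)
member 7 (3-5): L=2.3734, (cx,cy)=(0.9998,-0.0181)
member 8 (4-5): L=2.4994, (cx,cy)=(0.4701,0.8826)
member 9 (4-6): L=2.1220, (cx,cy)=(1.0000,0.0000)
member 10 (5-6): L=2.4007, (cx,cy)=(0.3945,-0.9189)
solve A·x = −loads:
  F[0-1] = -1640.2015 N (compression)
  F[0-2] = -1990.4519 N (compression)
  F[1-2] = +788.7985 N (tension)
  F[1-3] = +1690.9346 N (tension)
  F[2-3] = -783.5782 N (compression)
  F[2-4] = -1378.7201 N (compression)
  F[3-4] = +1039.9309 N (tension)
  F[3-5] = +889.9530 N (tension)
  F[4-5] = -1039.9124 N (compression)
  F[4-6] = -400.9331 N (compression)
  F[5-6] = +1016.3786 N (tension)
  Rx@0 = +2636.8500 N
  Ry@0 = +1507.4583 N
  Ry@6 = -933.9583 N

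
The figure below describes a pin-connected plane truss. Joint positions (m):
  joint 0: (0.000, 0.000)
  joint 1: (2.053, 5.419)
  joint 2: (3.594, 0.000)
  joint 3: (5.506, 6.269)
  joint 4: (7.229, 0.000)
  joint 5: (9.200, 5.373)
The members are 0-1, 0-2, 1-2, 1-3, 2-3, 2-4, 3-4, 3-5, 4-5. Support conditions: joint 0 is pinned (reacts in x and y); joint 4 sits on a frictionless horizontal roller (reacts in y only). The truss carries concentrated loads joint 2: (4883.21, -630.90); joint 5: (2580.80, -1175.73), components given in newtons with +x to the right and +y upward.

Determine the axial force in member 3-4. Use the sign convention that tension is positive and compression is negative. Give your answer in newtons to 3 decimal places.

N=6 nodes, M=9 members, R=3 reactions → 2N=12, M+R=12
member 0 (0-1): L=5.7949, (cx,cy)=(0.3543,0.9351)
member 1 (0-2): L=3.5940, (cx,cy)=(1.0000,0.0000)
member 2 (1-2): L=5.6338, (cx,cy)=(0.2735,-0.9619)
member 3 (1-3): L=3.5561, (cx,cy)=(0.9710,0.2390)
member 4 (2-3): L=6.5541, (cx,cy)=(0.2917,0.9565)
member 5 (2-4): L=3.6350, (cx,cy)=(1.0000,0.0000)
member 6 (3-4): L=6.5015, (cx,cy)=(0.2650,-0.9642)
member 7 (3-5): L=3.8011, (cx,cy)=(0.9718,-0.2357)
member 8 (4-5): L=5.7231, (cx,cy)=(0.3444,0.9388)
solve A·x = −loads:
  F[0-1] = +2054.7969 N (tension)
  F[0-2] = +6736.0373 N (tension)
  F[1-2] = -1692.8953 N (compression)
  F[1-3] = +1226.5774 N (tension)
  F[2-3] = +2361.9780 N (tension)
  F[2-4] = +700.7267 N (tension)
  F[3-4] = -3342.8551 N (compression)
  F[3-5] = +2846.1900 N (tension)
  F[4-5] = -537.7194 N (compression)
  Rx@0 = -7464.0100 N
  Ry@0 = -1921.5217 N
  Ry@4 = +3728.1517 N

-3342.855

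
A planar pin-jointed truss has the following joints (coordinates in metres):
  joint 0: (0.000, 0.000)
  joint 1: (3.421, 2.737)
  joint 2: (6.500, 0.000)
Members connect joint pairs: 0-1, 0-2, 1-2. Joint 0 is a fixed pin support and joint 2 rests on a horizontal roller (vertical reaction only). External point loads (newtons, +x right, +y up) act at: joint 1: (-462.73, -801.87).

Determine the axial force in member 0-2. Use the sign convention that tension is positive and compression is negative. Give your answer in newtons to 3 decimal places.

N=3 nodes, M=3 members, R=3 reactions → 2N=6, M+R=6
member 0 (0-1): L=4.3811, (cx,cy)=(0.7808,0.6247)
member 1 (0-2): L=6.5000, (cx,cy)=(1.0000,0.0000)
member 2 (1-2): L=4.1196, (cx,cy)=(0.7474,-0.6644)
solve A·x = −loads:
  F[0-1] = -919.9032 N (compression)
  F[0-2] = +255.5732 N (tension)
  F[1-2] = -341.9516 N (compression)
  Rx@0 = +462.7300 N
  Ry@0 = +574.6846 N
  Ry@2 = +227.1854 N

255.573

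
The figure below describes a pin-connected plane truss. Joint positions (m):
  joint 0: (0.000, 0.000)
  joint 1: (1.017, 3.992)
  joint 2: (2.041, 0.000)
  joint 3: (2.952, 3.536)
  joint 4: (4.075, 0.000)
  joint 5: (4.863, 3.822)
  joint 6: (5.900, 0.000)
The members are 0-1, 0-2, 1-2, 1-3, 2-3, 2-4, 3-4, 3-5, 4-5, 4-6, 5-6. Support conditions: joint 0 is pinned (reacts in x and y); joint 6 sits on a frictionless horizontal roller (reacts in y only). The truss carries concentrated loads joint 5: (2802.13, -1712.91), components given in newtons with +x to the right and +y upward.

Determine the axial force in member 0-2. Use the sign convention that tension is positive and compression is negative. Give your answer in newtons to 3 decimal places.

N=7 nodes, M=11 members, R=3 reactions → 2N=14, M+R=14
member 0 (0-1): L=4.1195, (cx,cy)=(0.2469,0.9690)
member 1 (0-2): L=2.0410, (cx,cy)=(1.0000,0.0000)
member 2 (1-2): L=4.1212, (cx,cy)=(0.2485,-0.9686)
member 3 (1-3): L=1.9880, (cx,cy)=(0.9733,-0.2294)
member 4 (2-3): L=3.6515, (cx,cy)=(0.2495,0.9684)
member 5 (2-4): L=2.0340, (cx,cy)=(1.0000,0.0000)
member 6 (3-4): L=3.7100, (cx,cy)=(0.3027,-0.9531)
member 7 (3-5): L=1.9323, (cx,cy)=(0.9890,0.1480)
member 8 (4-5): L=3.9024, (cx,cy)=(0.2019,0.9794)
member 9 (4-6): L=1.8250, (cx,cy)=(1.0000,0.0000)
member 10 (5-6): L=3.9602, (cx,cy)=(0.2619,-0.9651)
solve A·x = −loads:
  F[0-1] = +1562.5080 N (tension)
  F[0-2] = +2416.3872 N (tension)
  F[1-2] = -1763.6226 N (compression)
  F[1-3] = +846.5178 N (tension)
  F[2-3] = +1764.1002 N (tension)
  F[2-4] = +1538.0590 N (tension)
  F[3-4] = -1327.1015 N (compression)
  F[3-5] = +1684.3255 N (tension)
  F[4-5] = +1291.4484 N (tension)
  F[4-6] = +875.5771 N (tension)
  F[5-6] = -3343.7280 N (compression)
  Rx@0 = -2802.1300 N
  Ry@0 = -1514.1446 N
  Ry@6 = +3227.0546 N

2416.387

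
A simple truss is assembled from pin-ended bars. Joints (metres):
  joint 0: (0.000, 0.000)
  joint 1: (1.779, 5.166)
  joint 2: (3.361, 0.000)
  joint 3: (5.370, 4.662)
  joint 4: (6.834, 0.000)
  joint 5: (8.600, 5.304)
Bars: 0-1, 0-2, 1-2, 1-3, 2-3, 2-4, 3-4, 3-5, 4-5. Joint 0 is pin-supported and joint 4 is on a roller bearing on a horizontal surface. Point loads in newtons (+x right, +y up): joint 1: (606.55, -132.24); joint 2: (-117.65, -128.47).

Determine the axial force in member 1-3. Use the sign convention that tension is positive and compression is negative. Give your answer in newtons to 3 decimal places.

N=6 nodes, M=9 members, R=3 reactions → 2N=12, M+R=12
member 0 (0-1): L=5.4637, (cx,cy)=(0.3256,0.9455)
member 1 (0-2): L=3.3610, (cx,cy)=(1.0000,0.0000)
member 2 (1-2): L=5.4028, (cx,cy)=(0.2928,-0.9562)
member 3 (1-3): L=3.6262, (cx,cy)=(0.9903,-0.1390)
member 4 (2-3): L=5.0764, (cx,cy)=(0.3957,0.9184)
member 5 (2-4): L=3.4730, (cx,cy)=(1.0000,0.0000)
member 6 (3-4): L=4.8865, (cx,cy)=(0.2996,-0.9541)
member 7 (3-5): L=3.2932, (cx,cy)=(0.9808,0.1949)
member 8 (4-5): L=5.5903, (cx,cy)=(0.3159,0.9488)
solve A·x = −loads:
  F[0-1] = +312.4287 N (tension)
  F[0-2] = +387.1728 N (tension)
  F[1-2] = -389.9042 N (compression)
  F[1-3] = -394.4834 N (compression)
  F[2-3] = +545.8487 N (tension)
  F[2-4] = +174.6354 N (tension)
  F[3-4] = -582.8892 N (compression)
  F[3-5] = -0.0000 N (compression)
  F[4-5] = +0.0000 N (tension)
  Rx@0 = -488.9000 N
  Ry@0 = -295.4035 N
  Ry@4 = +556.1135 N

-394.483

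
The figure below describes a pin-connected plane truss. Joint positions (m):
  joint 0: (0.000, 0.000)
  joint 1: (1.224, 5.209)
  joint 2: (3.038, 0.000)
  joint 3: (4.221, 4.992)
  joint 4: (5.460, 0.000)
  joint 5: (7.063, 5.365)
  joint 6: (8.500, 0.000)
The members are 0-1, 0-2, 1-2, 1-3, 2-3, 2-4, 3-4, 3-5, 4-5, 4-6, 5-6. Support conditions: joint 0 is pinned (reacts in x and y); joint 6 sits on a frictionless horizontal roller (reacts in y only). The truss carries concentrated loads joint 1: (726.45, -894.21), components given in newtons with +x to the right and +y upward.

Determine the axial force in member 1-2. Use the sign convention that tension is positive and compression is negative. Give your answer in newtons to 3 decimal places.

-560.423

N=7 nodes, M=11 members, R=3 reactions → 2N=14, M+R=14
member 0 (0-1): L=5.3509, (cx,cy)=(0.2287,0.9735)
member 1 (0-2): L=3.0380, (cx,cy)=(1.0000,0.0000)
member 2 (1-2): L=5.5158, (cx,cy)=(0.3289,-0.9444)
member 3 (1-3): L=3.0048, (cx,cy)=(0.9974,-0.0722)
member 4 (2-3): L=5.1303, (cx,cy)=(0.2306,0.9731)
member 5 (2-4): L=2.4220, (cx,cy)=(1.0000,0.0000)
member 6 (3-4): L=5.1435, (cx,cy)=(0.2409,-0.9706)
member 7 (3-5): L=2.8664, (cx,cy)=(0.9915,0.1301)
member 8 (4-5): L=5.5994, (cx,cy)=(0.2863,0.9581)
member 9 (4-6): L=3.0400, (cx,cy)=(1.0000,0.0000)
member 10 (5-6): L=5.5541, (cx,cy)=(0.2587,-0.9660)
solve A·x = −loads:
  F[0-1] = -328.9808 N (compression)
  F[0-2] = +801.7036 N (tension)
  F[1-2] = -560.4227 N (compression)
  F[1-3] = -619.0124 N (compression)
  F[2-3] = +543.9070 N (tension)
  F[2-4] = +491.9752 N (tension)
  F[3-4] = -637.1399 N (compression)
  F[3-5] = -341.3985 N (compression)
  F[4-5] = +645.3906 N (tension)
  F[4-6] = +153.7314 N (tension)
  F[5-6] = -594.1836 N (compression)
  Rx@0 = -726.4500 N
  Ry@0 = +320.2581 N
  Ry@6 = +573.9519 N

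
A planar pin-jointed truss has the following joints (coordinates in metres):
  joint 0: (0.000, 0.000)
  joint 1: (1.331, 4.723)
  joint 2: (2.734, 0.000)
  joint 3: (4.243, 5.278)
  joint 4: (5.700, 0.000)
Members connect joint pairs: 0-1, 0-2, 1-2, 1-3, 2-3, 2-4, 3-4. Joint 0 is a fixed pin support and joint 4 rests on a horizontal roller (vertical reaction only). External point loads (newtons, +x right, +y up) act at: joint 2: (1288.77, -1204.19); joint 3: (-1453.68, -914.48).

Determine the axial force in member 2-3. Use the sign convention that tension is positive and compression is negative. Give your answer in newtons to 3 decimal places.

-802.764

N=5 nodes, M=7 members, R=3 reactions → 2N=10, M+R=10
member 0 (0-1): L=4.9070, (cx,cy)=(0.2712,0.9625)
member 1 (0-2): L=2.7340, (cx,cy)=(1.0000,0.0000)
member 2 (1-2): L=4.9270, (cx,cy)=(0.2848,-0.9586)
member 3 (1-3): L=2.9644, (cx,cy)=(0.9823,0.1872)
member 4 (2-3): L=5.4895, (cx,cy)=(0.2749,0.9615)
member 5 (2-4): L=2.9660, (cx,cy)=(1.0000,0.0000)
member 6 (3-4): L=5.4754, (cx,cy)=(0.2661,-0.9639)
solve A·x = −loads:
  F[0-1] = -2292.3529 N (compression)
  F[0-2] = +456.8843 N (tension)
  F[1-2] = +2061.3706 N (tension)
  F[1-3] = -1230.5459 N (compression)
  F[2-3] = -802.7642 N (compression)
  F[2-4] = -24.2213 N (compression)
  F[3-4] = +91.0237 N (tension)
  Rx@0 = +164.9100 N
  Ry@0 = +2206.4119 N
  Ry@4 = -87.7419 N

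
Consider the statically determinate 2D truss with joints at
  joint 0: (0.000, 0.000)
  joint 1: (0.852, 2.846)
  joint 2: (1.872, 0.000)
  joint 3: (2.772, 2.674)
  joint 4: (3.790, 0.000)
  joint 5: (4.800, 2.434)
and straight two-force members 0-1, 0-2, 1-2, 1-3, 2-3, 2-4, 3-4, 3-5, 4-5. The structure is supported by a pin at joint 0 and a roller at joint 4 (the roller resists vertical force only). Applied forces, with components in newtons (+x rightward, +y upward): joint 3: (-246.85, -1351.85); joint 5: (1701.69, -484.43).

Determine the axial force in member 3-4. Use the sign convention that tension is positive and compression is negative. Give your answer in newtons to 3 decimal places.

-2408.778

N=6 nodes, M=9 members, R=3 reactions → 2N=12, M+R=12
member 0 (0-1): L=2.9708, (cx,cy)=(0.2868,0.9580)
member 1 (0-2): L=1.8720, (cx,cy)=(1.0000,0.0000)
member 2 (1-2): L=3.0233, (cx,cy)=(0.3374,-0.9414)
member 3 (1-3): L=1.9277, (cx,cy)=(0.9960,-0.0892)
member 4 (2-3): L=2.8214, (cx,cy)=(0.3190,0.9478)
member 5 (2-4): L=1.9180, (cx,cy)=(1.0000,0.0000)
member 6 (3-4): L=2.8612, (cx,cy)=(0.3558,-0.9346)
member 7 (3-5): L=2.0422, (cx,cy)=(0.9931,-0.1175)
member 8 (4-5): L=2.6352, (cx,cy)=(0.3833,0.9236)
solve A·x = −loads:
  F[0-1] = +714.6999 N (tension)
  F[0-2] = +1249.8698 N (tension)
  F[1-2] = -771.6014 N (compression)
  F[1-3] = +467.1594 N (tension)
  F[2-3] = +766.3986 N (tension)
  F[2-4] = +745.0697 N (tension)
  F[3-4] = -2408.7777 N (compression)
  F[3-5] = +1826.2998 N (tension)
  F[4-5] = -292.1034 N (compression)
  Rx@0 = -1454.8400 N
  Ry@0 = -684.6775 N
  Ry@4 = +2520.9575 N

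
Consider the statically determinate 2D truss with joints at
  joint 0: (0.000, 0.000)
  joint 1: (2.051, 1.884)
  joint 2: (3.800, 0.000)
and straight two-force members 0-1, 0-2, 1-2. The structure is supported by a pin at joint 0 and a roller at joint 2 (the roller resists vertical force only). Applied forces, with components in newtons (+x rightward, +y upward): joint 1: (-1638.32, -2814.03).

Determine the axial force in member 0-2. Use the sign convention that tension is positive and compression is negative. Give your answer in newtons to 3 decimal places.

N=3 nodes, M=3 members, R=3 reactions → 2N=6, M+R=6
member 0 (0-1): L=2.7850, (cx,cy)=(0.7365,0.6765)
member 1 (0-2): L=3.8000, (cx,cy)=(1.0000,0.0000)
member 2 (1-2): L=2.5707, (cx,cy)=(0.6804,-0.7329)
solve A·x = −loads:
  F[0-1] = -3115.2876 N (compression)
  F[0-2] = +655.9436 N (tension)
  F[1-2] = -964.1102 N (compression)
  Rx@0 = +1638.3200 N
  Ry@0 = +2107.4561 N
  Ry@2 = +706.5739 N

655.944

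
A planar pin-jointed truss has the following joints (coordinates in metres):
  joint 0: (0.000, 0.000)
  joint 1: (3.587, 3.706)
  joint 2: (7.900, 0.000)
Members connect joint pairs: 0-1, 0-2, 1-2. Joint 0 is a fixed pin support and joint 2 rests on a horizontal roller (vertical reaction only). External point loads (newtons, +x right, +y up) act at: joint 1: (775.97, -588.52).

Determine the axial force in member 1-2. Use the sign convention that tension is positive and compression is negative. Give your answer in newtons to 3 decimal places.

-968.573

N=3 nodes, M=3 members, R=3 reactions → 2N=6, M+R=6
member 0 (0-1): L=5.1576, (cx,cy)=(0.6955,0.7185)
member 1 (0-2): L=7.9000, (cx,cy)=(1.0000,0.0000)
member 2 (1-2): L=5.6865, (cx,cy)=(0.7585,-0.6517)
solve A·x = −loads:
  F[0-1] = +59.4479 N (tension)
  F[0-2] = +734.6254 N (tension)
  F[1-2] = -968.5730 N (compression)
  Rx@0 = -775.9700 N
  Ry@0 = -42.7162 N
  Ry@2 = +631.2362 N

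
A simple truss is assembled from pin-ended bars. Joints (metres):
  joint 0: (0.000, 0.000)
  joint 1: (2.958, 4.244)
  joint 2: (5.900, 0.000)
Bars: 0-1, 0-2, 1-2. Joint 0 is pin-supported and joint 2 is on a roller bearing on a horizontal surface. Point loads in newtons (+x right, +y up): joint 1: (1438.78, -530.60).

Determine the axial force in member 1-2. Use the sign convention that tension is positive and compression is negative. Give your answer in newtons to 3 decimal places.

-1582.985

N=3 nodes, M=3 members, R=3 reactions → 2N=6, M+R=6
member 0 (0-1): L=5.1731, (cx,cy)=(0.5718,0.8204)
member 1 (0-2): L=5.9000, (cx,cy)=(1.0000,0.0000)
member 2 (1-2): L=5.1640, (cx,cy)=(0.5697,-0.8218)
solve A·x = −loads:
  F[0-1] = +939.0206 N (tension)
  F[0-2] = +901.8475 N (tension)
  F[1-2] = -1582.9847 N (compression)
  Rx@0 = -1438.7800 N
  Ry@0 = -770.3656 N
  Ry@2 = +1300.9656 N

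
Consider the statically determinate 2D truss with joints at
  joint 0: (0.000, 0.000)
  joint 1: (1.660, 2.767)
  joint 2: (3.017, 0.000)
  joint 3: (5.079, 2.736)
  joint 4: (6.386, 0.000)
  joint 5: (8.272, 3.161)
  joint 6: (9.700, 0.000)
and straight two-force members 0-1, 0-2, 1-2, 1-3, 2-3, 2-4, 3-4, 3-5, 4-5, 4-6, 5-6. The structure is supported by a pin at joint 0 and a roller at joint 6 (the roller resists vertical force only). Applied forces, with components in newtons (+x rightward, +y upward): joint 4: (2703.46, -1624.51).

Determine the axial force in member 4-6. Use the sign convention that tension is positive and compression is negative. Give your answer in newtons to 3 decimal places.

N=7 nodes, M=11 members, R=3 reactions → 2N=14, M+R=14
member 0 (0-1): L=3.2267, (cx,cy)=(0.5145,0.8575)
member 1 (0-2): L=3.0170, (cx,cy)=(1.0000,0.0000)
member 2 (1-2): L=3.0818, (cx,cy)=(0.4403,-0.8978)
member 3 (1-3): L=3.4191, (cx,cy)=(1.0000,-0.0091)
member 4 (2-3): L=3.4260, (cx,cy)=(0.6019,0.7986)
member 5 (2-4): L=3.3690, (cx,cy)=(1.0000,0.0000)
member 6 (3-4): L=3.0322, (cx,cy)=(0.4310,-0.9023)
member 7 (3-5): L=3.2212, (cx,cy)=(0.9913,0.1319)
member 8 (4-5): L=3.6809, (cx,cy)=(0.5124,0.8588)
member 9 (4-6): L=3.3140, (cx,cy)=(1.0000,0.0000)
member 10 (5-6): L=3.4686, (cx,cy)=(0.4117,-0.9113)
solve A·x = −loads:
  F[0-1] = -647.2302 N (compression)
  F[0-2] = +3036.4277 N (tension)
  F[1-2] = +624.3031 N (tension)
  F[1-3] = -607.8867 N (compression)
  F[2-3] = -701.8867 N (compression)
  F[2-4] = +3733.7637 N (tension)
  F[3-4] = +435.4218 N (tension)
  F[3-5] = -1228.7330 N (compression)
  F[4-5] = +1434.1783 N (tension)
  F[4-6] = +483.1514 N (tension)
  F[5-6] = -1173.5668 N (compression)
  Rx@0 = -2703.4600 N
  Ry@0 = +555.0130 N
  Ry@6 = +1069.4970 N

483.151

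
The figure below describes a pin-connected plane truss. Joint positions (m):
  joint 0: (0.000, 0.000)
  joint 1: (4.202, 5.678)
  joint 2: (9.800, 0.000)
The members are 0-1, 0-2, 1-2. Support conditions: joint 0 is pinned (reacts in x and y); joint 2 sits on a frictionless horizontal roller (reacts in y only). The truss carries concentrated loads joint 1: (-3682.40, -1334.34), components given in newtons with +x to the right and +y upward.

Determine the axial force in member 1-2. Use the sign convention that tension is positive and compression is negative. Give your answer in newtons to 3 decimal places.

2192.660

N=3 nodes, M=3 members, R=3 reactions → 2N=6, M+R=6
member 0 (0-1): L=7.0637, (cx,cy)=(0.5949,0.8038)
member 1 (0-2): L=9.8000, (cx,cy)=(1.0000,0.0000)
member 2 (1-2): L=7.9735, (cx,cy)=(0.7021,-0.7121)
solve A·x = −loads:
  F[0-1] = -3602.4664 N (compression)
  F[0-2] = -1539.4058 N (compression)
  F[1-2] = +2192.6596 N (tension)
  Rx@0 = +3682.4000 N
  Ry@0 = +2895.7452 N
  Ry@2 = -1561.4052 N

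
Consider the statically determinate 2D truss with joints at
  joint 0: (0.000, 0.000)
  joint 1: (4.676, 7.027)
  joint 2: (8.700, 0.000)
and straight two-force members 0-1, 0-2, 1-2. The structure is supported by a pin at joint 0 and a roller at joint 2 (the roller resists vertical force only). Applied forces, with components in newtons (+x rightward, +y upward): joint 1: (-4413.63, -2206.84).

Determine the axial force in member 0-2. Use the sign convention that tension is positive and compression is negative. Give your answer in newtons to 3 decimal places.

N=3 nodes, M=3 members, R=3 reactions → 2N=6, M+R=6
member 0 (0-1): L=8.4406, (cx,cy)=(0.5540,0.8325)
member 1 (0-2): L=8.7000, (cx,cy)=(1.0000,0.0000)
member 2 (1-2): L=8.0976, (cx,cy)=(0.4969,-0.8678)
solve A·x = −loads:
  F[0-1] = -5508.0953 N (compression)
  F[0-2] = -1362.2050 N (compression)
  F[1-2] = +2741.2043 N (tension)
  Rx@0 = +4413.6300 N
  Ry@0 = +4585.6209 N
  Ry@2 = -2378.7809 N

-1362.205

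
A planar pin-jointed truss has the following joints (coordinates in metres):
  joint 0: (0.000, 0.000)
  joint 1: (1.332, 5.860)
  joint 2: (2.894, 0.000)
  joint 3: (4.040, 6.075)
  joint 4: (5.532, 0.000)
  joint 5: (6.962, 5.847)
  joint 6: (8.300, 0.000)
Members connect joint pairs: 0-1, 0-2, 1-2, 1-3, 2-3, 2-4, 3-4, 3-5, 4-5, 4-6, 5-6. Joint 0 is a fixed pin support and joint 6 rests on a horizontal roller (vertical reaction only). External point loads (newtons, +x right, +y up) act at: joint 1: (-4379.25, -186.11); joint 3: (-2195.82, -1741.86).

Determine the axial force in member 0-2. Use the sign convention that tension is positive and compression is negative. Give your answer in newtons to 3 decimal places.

N=7 nodes, M=11 members, R=3 reactions → 2N=14, M+R=14
member 0 (0-1): L=6.0095, (cx,cy)=(0.2216,0.9751)
member 1 (0-2): L=2.8940, (cx,cy)=(1.0000,0.0000)
member 2 (1-2): L=6.0646, (cx,cy)=(0.2576,-0.9663)
member 3 (1-3): L=2.7165, (cx,cy)=(0.9969,0.0791)
member 4 (2-3): L=6.1821, (cx,cy)=(0.1854,0.9827)
member 5 (2-4): L=2.6380, (cx,cy)=(1.0000,0.0000)
member 6 (3-4): L=6.2555, (cx,cy)=(0.2385,-0.9711)
member 7 (3-5): L=2.9309, (cx,cy)=(0.9970,-0.0778)
member 8 (4-5): L=6.0193, (cx,cy)=(0.2376,0.9714)
member 9 (4-6): L=2.7680, (cx,cy)=(1.0000,0.0000)
member 10 (5-6): L=5.9981, (cx,cy)=(0.2231,-0.9748)
solve A·x = −loads:
  F[0-1] = -5895.9491 N (compression)
  F[0-2] = -5268.2336 N (compression)
  F[1-2] = +5885.3269 N (tension)
  F[1-3] = +1561.4870 N (tension)
  F[2-3] = -5787.0691 N (compression)
  F[2-4] = -2679.6453 N (compression)
  F[3-4] = +3792.2550 N (tension)
  F[3-5] = +1780.5547 N (tension)
  F[4-5] = -3791.3548 N (compression)
  F[4-6] = -874.4541 N (compression)
  F[5-6] = +3920.1015 N (tension)
  Rx@0 = +6575.0700 N
  Ry@0 = +5749.2951 N
  Ry@6 = -3821.3251 N

-5268.234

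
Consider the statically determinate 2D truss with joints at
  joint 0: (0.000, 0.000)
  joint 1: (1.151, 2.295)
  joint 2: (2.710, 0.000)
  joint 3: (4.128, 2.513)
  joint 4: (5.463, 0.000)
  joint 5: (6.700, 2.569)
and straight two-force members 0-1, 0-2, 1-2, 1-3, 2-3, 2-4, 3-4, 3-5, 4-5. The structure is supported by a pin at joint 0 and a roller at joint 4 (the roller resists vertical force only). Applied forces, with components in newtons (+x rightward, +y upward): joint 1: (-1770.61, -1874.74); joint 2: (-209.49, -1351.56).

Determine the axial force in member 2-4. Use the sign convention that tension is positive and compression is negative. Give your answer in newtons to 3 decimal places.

N=6 nodes, M=9 members, R=3 reactions → 2N=12, M+R=12
member 0 (0-1): L=2.5675, (cx,cy)=(0.4483,0.8939)
member 1 (0-2): L=2.7100, (cx,cy)=(1.0000,0.0000)
member 2 (1-2): L=2.7744, (cx,cy)=(0.5619,-0.8272)
member 3 (1-3): L=2.9850, (cx,cy)=(0.9973,0.0730)
member 4 (2-3): L=2.8855, (cx,cy)=(0.4914,0.8709)
member 5 (2-4): L=2.7530, (cx,cy)=(1.0000,0.0000)
member 6 (3-4): L=2.8456, (cx,cy)=(0.4691,-0.8831)
member 7 (3-5): L=2.5726, (cx,cy)=(0.9998,0.0218)
member 8 (4-5): L=2.8513, (cx,cy)=(0.4338,0.9010)
solve A·x = −loads:
  F[0-1] = -3249.5158 N (compression)
  F[0-2] = -523.3296 N (compression)
  F[1-2] = +1212.5665 N (tension)
  F[1-3] = -368.5045 N (compression)
  F[2-3] = +400.1889 N (tension)
  F[2-4] = +170.8560 N (tension)
  F[3-4] = -364.1846 N (compression)
  F[3-5] = -0.0000 N (compression)
  F[4-5] = +0.0000 N (tension)
  Rx@0 = +1980.1000 N
  Ry@0 = +2904.6812 N
  Ry@4 = +321.6188 N

170.856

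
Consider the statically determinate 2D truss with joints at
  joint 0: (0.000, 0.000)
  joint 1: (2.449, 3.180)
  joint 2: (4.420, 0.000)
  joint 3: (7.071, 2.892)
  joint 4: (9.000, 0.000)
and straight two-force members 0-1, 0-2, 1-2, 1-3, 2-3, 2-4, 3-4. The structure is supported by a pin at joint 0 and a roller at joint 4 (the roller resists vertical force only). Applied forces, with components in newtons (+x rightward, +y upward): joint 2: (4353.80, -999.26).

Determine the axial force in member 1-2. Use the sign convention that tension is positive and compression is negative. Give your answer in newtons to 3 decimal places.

652.164

N=5 nodes, M=7 members, R=3 reactions → 2N=10, M+R=10
member 0 (0-1): L=4.0137, (cx,cy)=(0.6102,0.7923)
member 1 (0-2): L=4.4200, (cx,cy)=(1.0000,0.0000)
member 2 (1-2): L=3.7413, (cx,cy)=(0.5268,-0.8500)
member 3 (1-3): L=4.6310, (cx,cy)=(0.9981,-0.0622)
member 4 (2-3): L=3.9232, (cx,cy)=(0.6757,0.7372)
member 5 (2-4): L=4.5800, (cx,cy)=(1.0000,0.0000)
member 6 (3-4): L=3.4763, (cx,cy)=(0.5549,-0.8319)
solve A·x = −loads:
  F[0-1] = -641.8331 N (compression)
  F[0-2] = +4745.4184 N (tension)
  F[1-2] = +652.1640 N (tension)
  F[1-3] = -736.6198 N (compression)
  F[2-3] = +603.5878 N (tension)
  F[2-4] = +327.3348 N (tension)
  F[3-4] = -589.8995 N (compression)
  Rx@0 = -4353.8000 N
  Ry@0 = +508.5123 N
  Ry@4 = +490.7477 N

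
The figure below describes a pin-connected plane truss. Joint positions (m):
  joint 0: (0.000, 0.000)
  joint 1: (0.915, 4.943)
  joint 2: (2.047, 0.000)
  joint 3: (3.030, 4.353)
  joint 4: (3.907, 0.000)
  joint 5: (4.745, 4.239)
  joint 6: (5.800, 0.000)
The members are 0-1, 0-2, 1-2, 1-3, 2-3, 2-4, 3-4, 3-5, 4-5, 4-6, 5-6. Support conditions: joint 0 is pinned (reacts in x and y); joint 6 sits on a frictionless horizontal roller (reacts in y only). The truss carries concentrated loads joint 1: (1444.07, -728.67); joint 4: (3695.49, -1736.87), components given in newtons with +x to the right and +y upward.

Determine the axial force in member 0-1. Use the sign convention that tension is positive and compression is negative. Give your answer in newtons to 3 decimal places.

50.953

N=7 nodes, M=11 members, R=3 reactions → 2N=14, M+R=14
member 0 (0-1): L=5.0270, (cx,cy)=(0.1820,0.9833)
member 1 (0-2): L=2.0470, (cx,cy)=(1.0000,0.0000)
member 2 (1-2): L=5.0710, (cx,cy)=(0.2232,-0.9748)
member 3 (1-3): L=2.1958, (cx,cy)=(0.9632,-0.2687)
member 4 (2-3): L=4.4626, (cx,cy)=(0.2203,0.9754)
member 5 (2-4): L=1.8600, (cx,cy)=(1.0000,0.0000)
member 6 (3-4): L=4.4405, (cx,cy)=(0.1975,-0.9803)
member 7 (3-5): L=1.7188, (cx,cy)=(0.9978,-0.0663)
member 8 (4-5): L=4.3210, (cx,cy)=(0.1939,0.9810)
member 9 (4-6): L=1.8930, (cx,cy)=(1.0000,0.0000)
member 10 (5-6): L=4.3683, (cx,cy)=(0.2415,-0.9704)
solve A·x = −loads:
  F[0-1] = +50.9529 N (tension)
  F[0-2] = +5130.2857 N (tension)
  F[1-2] = -414.8213 N (compression)
  F[1-3] = -1393.4399 N (compression)
  F[2-3] = +414.5353 N (tension)
  F[2-4] = +4946.3728 N (tension)
  F[3-4] = -719.2321 N (compression)
  F[3-5] = -1111.2802 N (compression)
  F[4-5] = +2489.1939 N (tension)
  F[4-6] = +626.0915 N (tension)
  F[5-6] = -2592.3819 N (compression)
  Rx@0 = -5139.5600 N
  Ry@0 = -50.1018 N
  Ry@6 = +2515.6418 N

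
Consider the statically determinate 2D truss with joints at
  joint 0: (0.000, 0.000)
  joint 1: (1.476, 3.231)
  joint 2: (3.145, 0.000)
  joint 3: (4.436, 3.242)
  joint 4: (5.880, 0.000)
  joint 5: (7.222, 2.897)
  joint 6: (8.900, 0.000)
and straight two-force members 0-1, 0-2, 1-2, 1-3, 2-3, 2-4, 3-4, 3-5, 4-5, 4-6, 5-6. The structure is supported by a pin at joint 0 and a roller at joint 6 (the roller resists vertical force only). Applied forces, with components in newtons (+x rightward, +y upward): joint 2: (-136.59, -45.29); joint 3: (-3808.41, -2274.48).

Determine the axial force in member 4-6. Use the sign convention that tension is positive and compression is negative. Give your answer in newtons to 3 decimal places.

-137.635

N=7 nodes, M=11 members, R=3 reactions → 2N=14, M+R=14
member 0 (0-1): L=3.5522, (cx,cy)=(0.4155,0.9096)
member 1 (0-2): L=3.1450, (cx,cy)=(1.0000,0.0000)
member 2 (1-2): L=3.6366, (cx,cy)=(0.4589,-0.8885)
member 3 (1-3): L=2.9600, (cx,cy)=(1.0000,0.0037)
member 4 (2-3): L=3.4896, (cx,cy)=(0.3700,0.9290)
member 5 (2-4): L=2.7350, (cx,cy)=(1.0000,0.0000)
member 6 (3-4): L=3.5490, (cx,cy)=(0.4069,-0.9135)
member 7 (3-5): L=2.8073, (cx,cy)=(0.9924,-0.1229)
member 8 (4-5): L=3.1927, (cx,cy)=(0.4203,0.9074)
member 9 (4-6): L=3.0200, (cx,cy)=(1.0000,0.0000)
member 10 (5-6): L=3.3479, (cx,cy)=(0.5012,-0.8653)
solve A·x = −loads:
  F[0-1] = -2811.6063 N (compression)
  F[0-2] = -2776.7207 N (compression)
  F[1-2] = +2868.0458 N (tension)
  F[1-3] = -2484.5691 N (compression)
  F[2-3] = -2694.0124 N (compression)
  F[2-4] = -327.1882 N (compression)
  F[3-4] = +228.3683 N (tension)
  F[3-5] = +236.0613 N (tension)
  F[4-5] = -229.9071 N (compression)
  F[4-6] = -137.6353 N (compression)
  F[5-6] = +274.6045 N (tension)
  Rx@0 = +3945.0000 N
  Ry@0 = +2557.3919 N
  Ry@6 = -237.6219 N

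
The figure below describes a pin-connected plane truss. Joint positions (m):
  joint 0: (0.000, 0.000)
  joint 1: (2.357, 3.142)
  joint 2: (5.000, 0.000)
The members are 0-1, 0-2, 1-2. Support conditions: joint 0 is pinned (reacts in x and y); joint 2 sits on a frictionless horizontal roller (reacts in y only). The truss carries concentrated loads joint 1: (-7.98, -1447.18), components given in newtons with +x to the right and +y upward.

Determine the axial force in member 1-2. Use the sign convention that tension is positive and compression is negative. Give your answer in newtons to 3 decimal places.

N=3 nodes, M=3 members, R=3 reactions → 2N=6, M+R=6
member 0 (0-1): L=3.9278, (cx,cy)=(0.6001,0.7999)
member 1 (0-2): L=5.0000, (cx,cy)=(1.0000,0.0000)
member 2 (1-2): L=4.1058, (cx,cy)=(0.6437,-0.7653)
solve A·x = −loads:
  F[0-1] = -962.5660 N (compression)
  F[0-2] = +569.6380 N (tension)
  F[1-2] = -884.9115 N (compression)
  Rx@0 = +7.9800 N
  Ry@0 = +769.9940 N
  Ry@2 = +677.1860 N

-884.912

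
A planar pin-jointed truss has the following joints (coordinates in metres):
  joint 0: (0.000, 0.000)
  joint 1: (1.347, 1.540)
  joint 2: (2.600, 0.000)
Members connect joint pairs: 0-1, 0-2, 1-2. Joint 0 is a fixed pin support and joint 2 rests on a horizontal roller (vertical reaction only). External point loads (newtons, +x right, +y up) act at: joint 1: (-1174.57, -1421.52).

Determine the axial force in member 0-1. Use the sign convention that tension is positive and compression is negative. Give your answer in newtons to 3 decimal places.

N=3 nodes, M=3 members, R=3 reactions → 2N=6, M+R=6
member 0 (0-1): L=2.0460, (cx,cy)=(0.6584,0.7527)
member 1 (0-2): L=2.6000, (cx,cy)=(1.0000,0.0000)
member 2 (1-2): L=1.9853, (cx,cy)=(0.6311,-0.7757)
solve A·x = −loads:
  F[0-1] = -1834.4283 N (compression)
  F[0-2] = +33.1556 N (tension)
  F[1-2] = -52.5342 N (compression)
  Rx@0 = +1174.5700 N
  Ry@0 = +1380.7701 N
  Ry@2 = +40.7499 N

-1834.428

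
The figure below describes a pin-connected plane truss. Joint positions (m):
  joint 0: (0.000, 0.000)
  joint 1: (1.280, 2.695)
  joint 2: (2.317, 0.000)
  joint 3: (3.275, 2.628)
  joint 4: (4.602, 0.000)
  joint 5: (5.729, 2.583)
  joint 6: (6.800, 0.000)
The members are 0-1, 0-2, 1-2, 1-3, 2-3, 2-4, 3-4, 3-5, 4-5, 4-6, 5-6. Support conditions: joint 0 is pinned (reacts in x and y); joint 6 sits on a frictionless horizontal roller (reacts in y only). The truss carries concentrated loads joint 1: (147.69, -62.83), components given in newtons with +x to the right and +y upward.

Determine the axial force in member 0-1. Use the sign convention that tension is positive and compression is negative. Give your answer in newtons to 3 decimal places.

8.336

N=7 nodes, M=11 members, R=3 reactions → 2N=14, M+R=14
member 0 (0-1): L=2.9835, (cx,cy)=(0.4290,0.9033)
member 1 (0-2): L=2.3170, (cx,cy)=(1.0000,0.0000)
member 2 (1-2): L=2.8876, (cx,cy)=(0.3591,-0.9333)
member 3 (1-3): L=1.9961, (cx,cy)=(0.9994,-0.0336)
member 4 (2-3): L=2.7972, (cx,cy)=(0.3425,0.9395)
member 5 (2-4): L=2.2850, (cx,cy)=(1.0000,0.0000)
member 6 (3-4): L=2.9440, (cx,cy)=(0.4507,-0.8927)
member 7 (3-5): L=2.4544, (cx,cy)=(0.9998,-0.0183)
member 8 (4-5): L=2.8182, (cx,cy)=(0.3999,0.9166)
member 9 (4-6): L=2.1980, (cx,cy)=(1.0000,0.0000)
member 10 (5-6): L=2.7962, (cx,cy)=(0.3830,-0.9237)
solve A·x = −loads:
  F[0-1] = +8.3360 N (tension)
  F[0-2] = +144.1137 N (tension)
  F[1-2] = -71.1221 N (compression)
  F[1-3] = -118.6393 N (compression)
  F[2-3] = +70.6505 N (tension)
  F[2-4] = +94.3754 N (tension)
  F[3-4] = -77.6008 N (compression)
  F[3-5] = -59.4074 N (compression)
  F[4-5] = +75.5771 N (tension)
  F[4-6] = +29.1736 N (tension)
  F[5-6] = -76.1683 N (compression)
  Rx@0 = -147.6900 N
  Ry@0 = -7.5298 N
  Ry@6 = +70.3598 N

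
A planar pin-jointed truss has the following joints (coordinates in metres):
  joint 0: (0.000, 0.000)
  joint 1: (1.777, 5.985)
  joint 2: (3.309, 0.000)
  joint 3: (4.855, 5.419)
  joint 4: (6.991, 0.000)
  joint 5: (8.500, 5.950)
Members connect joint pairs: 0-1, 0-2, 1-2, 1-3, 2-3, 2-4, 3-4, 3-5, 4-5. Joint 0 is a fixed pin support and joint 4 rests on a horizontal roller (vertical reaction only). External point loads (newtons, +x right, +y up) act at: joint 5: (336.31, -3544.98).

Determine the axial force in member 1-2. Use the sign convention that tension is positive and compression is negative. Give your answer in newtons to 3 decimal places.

-1201.101

N=6 nodes, M=9 members, R=3 reactions → 2N=12, M+R=12
member 0 (0-1): L=6.2432, (cx,cy)=(0.2846,0.9586)
member 1 (0-2): L=3.3090, (cx,cy)=(1.0000,0.0000)
member 2 (1-2): L=6.1780, (cx,cy)=(0.2480,-0.9688)
member 3 (1-3): L=3.1296, (cx,cy)=(0.9835,-0.1809)
member 4 (2-3): L=5.6352, (cx,cy)=(0.2743,0.9616)
member 5 (2-4): L=3.6820, (cx,cy)=(1.0000,0.0000)
member 6 (3-4): L=5.8248, (cx,cy)=(0.3667,-0.9303)
member 7 (3-5): L=3.6835, (cx,cy)=(0.9896,0.1442)
member 8 (4-5): L=6.1384, (cx,cy)=(0.2458,0.9693)
solve A·x = −loads:
  F[0-1] = +1096.7766 N (tension)
  F[0-2] = +24.1365 N (tension)
  F[1-2] = -1201.1013 N (compression)
  F[1-3] = +620.2482 N (tension)
  F[2-3] = +1210.0127 N (tension)
  F[2-4] = -605.6726 N (compression)
  F[3-4] = -929.2785 N (compression)
  F[3-5] = +1296.2977 N (tension)
  F[4-5] = -3849.9966 N (compression)
  Rx@0 = -336.3100 N
  Ry@0 = -1051.4117 N
  Ry@4 = +4596.3917 N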